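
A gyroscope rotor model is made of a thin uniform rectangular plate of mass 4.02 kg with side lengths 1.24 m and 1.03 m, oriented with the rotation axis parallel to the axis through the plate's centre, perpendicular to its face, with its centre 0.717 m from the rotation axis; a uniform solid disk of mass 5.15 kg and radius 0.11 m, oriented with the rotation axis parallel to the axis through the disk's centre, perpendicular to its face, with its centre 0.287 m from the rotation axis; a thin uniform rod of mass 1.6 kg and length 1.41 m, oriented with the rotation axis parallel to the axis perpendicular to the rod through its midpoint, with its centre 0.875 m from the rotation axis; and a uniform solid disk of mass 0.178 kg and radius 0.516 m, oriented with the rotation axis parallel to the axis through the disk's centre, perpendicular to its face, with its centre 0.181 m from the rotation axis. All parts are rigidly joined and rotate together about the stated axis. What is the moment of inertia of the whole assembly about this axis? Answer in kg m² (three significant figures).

4.91

Rectangular plate: I_cm = (1/12)M(a²+b²) = (1/12)(4.02)[(1.24)² + (1.03)²] = 0.8705 kg m²; centre at d = 0.717 m, so the parallel axis theorem gives I = 0.8705 + (4.02)(0.717)² = 2.9371 kg m².
Solid disk: I_cm = (1/2)MR² = (1/2)(5.15)(0.11)² = 0.031158 kg m²; centre at d = 0.287 m, so the parallel axis theorem gives I = 0.031158 + (5.15)(0.287)² = 0.45536 kg m².
Thin rod: I_cm = (1/12)ML² = (1/12)(1.6)(1.41)² = 0.26508 kg m²; centre at d = 0.875 m, so the parallel axis theorem gives I = 0.26508 + (1.6)(0.875)² = 1.4901 kg m².
Solid disk: I_cm = (1/2)MR² = (1/2)(0.178)(0.516)² = 0.023697 kg m²; centre at d = 0.181 m, so the parallel axis theorem gives I = 0.023697 + (0.178)(0.181)² = 0.029528 kg m².
Total I = 2.9371 + 0.45536 + 1.4901 + 0.029528 = 4.9121 kg m².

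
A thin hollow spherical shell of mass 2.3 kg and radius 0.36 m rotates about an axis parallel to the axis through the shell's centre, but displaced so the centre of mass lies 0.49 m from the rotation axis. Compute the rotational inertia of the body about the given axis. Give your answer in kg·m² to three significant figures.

0.751

I_cm = (2/3)MR² = (2/3)(2.3)(0.36)² = 0.19872 kg·m²; centre at d = 0.49 m, so the parallel axis theorem gives I = 0.19872 + (2.3)(0.49)² = 0.75095 kg·m².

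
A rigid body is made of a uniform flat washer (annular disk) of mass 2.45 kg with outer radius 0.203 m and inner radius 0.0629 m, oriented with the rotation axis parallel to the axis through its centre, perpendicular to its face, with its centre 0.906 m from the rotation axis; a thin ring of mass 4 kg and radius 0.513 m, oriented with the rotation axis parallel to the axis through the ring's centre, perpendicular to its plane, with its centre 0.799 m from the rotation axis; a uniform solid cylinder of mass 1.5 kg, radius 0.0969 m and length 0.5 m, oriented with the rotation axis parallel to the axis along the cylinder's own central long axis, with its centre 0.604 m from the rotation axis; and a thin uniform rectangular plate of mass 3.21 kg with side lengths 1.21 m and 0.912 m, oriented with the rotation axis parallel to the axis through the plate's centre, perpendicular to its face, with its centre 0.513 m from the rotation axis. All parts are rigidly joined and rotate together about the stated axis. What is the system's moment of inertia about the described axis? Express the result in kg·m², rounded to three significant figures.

Annular disk: I_cm = (1/2)M(R²+r²) = (1/2)(2.45)[(0.203)² + (0.0629)²] = 0.055328 kg·m²; centre at d = 0.906 m, so I = I_cm + Md² gives I = 0.055328 + (2.45)(0.906)² = 2.0664 kg·m².
Thin ring: I_cm = MR² = (4)(0.513)² = 1.0527 kg·m²; centre at d = 0.799 m, so I = I_cm + Md² gives I = 1.0527 + (4)(0.799)² = 3.6063 kg·m².
Solid cylinder: I_cm = (1/2)MR² = (1/2)(1.5)(0.0969)² = 0.0070422 kg·m²; centre at d = 0.604 m, so I = I_cm + Md² gives I = 0.0070422 + (1.5)(0.604)² = 0.55427 kg·m².
Rectangular plate: I_cm = (1/12)M(a²+b²) = (1/12)(3.21)[(1.21)² + (0.912)²] = 0.61414 kg·m²; centre at d = 0.513 m, so I = I_cm + Md² gives I = 0.61414 + (3.21)(0.513)² = 1.4589 kg·m².
Total I = 2.0664 + 3.6063 + 0.55427 + 1.4589 = 7.6858 kg·m².

7.69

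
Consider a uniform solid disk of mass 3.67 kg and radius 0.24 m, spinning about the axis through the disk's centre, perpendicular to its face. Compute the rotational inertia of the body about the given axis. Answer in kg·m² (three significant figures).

0.106

I_cm = (1/2)MR² = (1/2)(3.67)(0.24)² = 0.1057 kg·m²; axis through the centre, so I = 0.1057 kg·m².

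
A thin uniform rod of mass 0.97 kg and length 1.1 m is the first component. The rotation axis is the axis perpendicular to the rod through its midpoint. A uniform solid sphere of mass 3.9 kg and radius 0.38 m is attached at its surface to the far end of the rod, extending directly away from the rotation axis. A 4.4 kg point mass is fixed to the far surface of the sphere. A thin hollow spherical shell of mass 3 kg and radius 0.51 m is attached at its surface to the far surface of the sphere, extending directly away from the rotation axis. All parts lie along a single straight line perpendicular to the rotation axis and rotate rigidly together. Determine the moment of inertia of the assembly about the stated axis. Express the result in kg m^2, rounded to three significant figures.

Thin rod: I_cm = (1/12)ML² = (1/12)(0.97)(1.1)² = 0.097808 kg m^2; axis through the centre, so I = 0.097808 kg m^2.
Solid sphere: I_cm = (2/5)MR² = (2/5)(3.9)(0.38)² = 0.22526 kg m^2; centre at d = 0.55 + 0.38 = 0.93 m, so I = I_cm + Md² gives I = 0.22526 + (3.9)(0.93)² = 3.5984 kg m^2.
Point mass: I_cm = 0; centre at d = 0.55 + 0.38 + 0.38 = 1.31 m, so I = I_cm + Md² gives I = 0 + (4.4)(1.31)² = 7.5508 kg m^2.
Spherical shell: I_cm = (2/3)MR² = (2/3)(3)(0.51)² = 0.5202 kg m^2; centre at d = 0.55 + 0.38 + 0.38 + 0.51 = 1.82 m, so I = I_cm + Md² gives I = 0.5202 + (3)(1.82)² = 10.457 kg m^2.
Total I = 0.097808 + 3.5984 + 7.5508 + 10.457 = 21.704 kg m^2.

21.7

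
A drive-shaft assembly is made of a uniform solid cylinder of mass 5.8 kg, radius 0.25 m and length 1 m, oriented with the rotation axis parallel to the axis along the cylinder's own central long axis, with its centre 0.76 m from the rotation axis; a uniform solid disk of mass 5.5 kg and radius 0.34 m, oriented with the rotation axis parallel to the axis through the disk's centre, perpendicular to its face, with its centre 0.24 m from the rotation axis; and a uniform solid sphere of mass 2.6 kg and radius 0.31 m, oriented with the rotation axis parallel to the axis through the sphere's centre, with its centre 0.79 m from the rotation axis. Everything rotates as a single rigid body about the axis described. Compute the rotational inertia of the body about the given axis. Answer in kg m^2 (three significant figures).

Solid cylinder: I_cm = (1/2)MR² = (1/2)(5.8)(0.25)² = 0.18125 kg m^2; centre at d = 0.76 m, so I = I_cm + Md² gives I = 0.18125 + (5.8)(0.76)² = 3.5313 kg m^2.
Solid disk: I_cm = (1/2)MR² = (1/2)(5.5)(0.34)² = 0.3179 kg m^2; centre at d = 0.24 m, so I = I_cm + Md² gives I = 0.3179 + (5.5)(0.24)² = 0.6347 kg m^2.
Solid sphere: I_cm = (2/5)MR² = (2/5)(2.6)(0.31)² = 0.099944 kg m^2; centre at d = 0.79 m, so I = I_cm + Md² gives I = 0.099944 + (2.6)(0.79)² = 1.7226 kg m^2.
Total I = 3.5313 + 0.6347 + 1.7226 = 5.8886 kg m^2.

5.89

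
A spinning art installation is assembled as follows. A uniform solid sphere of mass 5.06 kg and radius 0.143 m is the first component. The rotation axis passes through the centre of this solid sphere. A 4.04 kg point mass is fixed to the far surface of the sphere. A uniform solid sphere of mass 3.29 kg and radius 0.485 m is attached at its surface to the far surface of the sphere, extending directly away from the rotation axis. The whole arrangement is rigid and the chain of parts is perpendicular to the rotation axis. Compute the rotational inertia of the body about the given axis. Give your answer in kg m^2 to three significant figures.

1.73

Solid sphere: I_cm = (2/5)MR² = (2/5)(5.06)(0.143)² = 0.041389 kg m^2; axis through the centre, so I = 0.041389 kg m^2.
Point mass: I_cm = 0; centre at d = 0.143 m, so I = I_cm + Md² gives I = 0 + (4.04)(0.143)² = 0.082614 kg m^2.
Solid sphere: I_cm = (2/5)MR² = (2/5)(3.29)(0.485)² = 0.30956 kg m^2; centre at d = 0.143 + 0.485 = 0.628 m, so I = I_cm + Md² gives I = 0.30956 + (3.29)(0.628)² = 1.6071 kg m^2.
Total I = 0.041389 + 0.082614 + 1.6071 = 1.7311 kg m^2.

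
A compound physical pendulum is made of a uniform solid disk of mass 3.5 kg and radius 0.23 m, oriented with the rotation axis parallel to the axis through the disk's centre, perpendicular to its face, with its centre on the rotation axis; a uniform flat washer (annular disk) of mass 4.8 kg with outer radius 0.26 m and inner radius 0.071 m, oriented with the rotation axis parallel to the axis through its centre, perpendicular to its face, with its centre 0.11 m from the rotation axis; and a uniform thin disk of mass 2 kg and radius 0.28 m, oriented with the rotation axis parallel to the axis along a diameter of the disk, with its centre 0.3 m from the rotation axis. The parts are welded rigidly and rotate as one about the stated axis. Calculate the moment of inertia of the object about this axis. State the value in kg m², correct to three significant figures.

Solid disk: I_cm = (1/2)MR² = (1/2)(3.5)(0.23)² = 0.092575 kg m²; axis through the centre, so I = 0.092575 kg m².
Annular disk: I_cm = (1/2)M(R²+r²) = (1/2)(4.8)[(0.26)² + (0.071)²] = 0.17434 kg m²; centre at d = 0.11 m, so the parallel axis theorem gives I = 0.17434 + (4.8)(0.11)² = 0.23242 kg m².
Thin disk: I_cm = (1/4)MR² = (1/4)(2)(0.28)² = 0.0392 kg m²; centre at d = 0.3 m, so the parallel axis theorem gives I = 0.0392 + (2)(0.3)² = 0.2192 kg m².
Total I = 0.092575 + 0.23242 + 0.2192 = 0.54419 kg m².

0.544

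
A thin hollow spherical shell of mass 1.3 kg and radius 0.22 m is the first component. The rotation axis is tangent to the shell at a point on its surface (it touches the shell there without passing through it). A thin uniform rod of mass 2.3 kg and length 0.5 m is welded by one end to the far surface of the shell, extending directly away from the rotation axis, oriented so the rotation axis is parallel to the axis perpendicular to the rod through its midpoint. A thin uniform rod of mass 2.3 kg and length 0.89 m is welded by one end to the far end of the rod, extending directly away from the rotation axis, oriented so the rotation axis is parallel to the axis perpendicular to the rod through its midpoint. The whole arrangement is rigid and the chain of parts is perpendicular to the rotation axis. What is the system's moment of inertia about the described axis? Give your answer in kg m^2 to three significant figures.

5.81

Spherical shell: I_cm = (2/3)MR² = (2/3)(1.3)(0.22)² = 0.041947 kg m^2; centre at d = 0.22 m, so I = I_cm + Md² gives I = 0.041947 + (1.3)(0.22)² = 0.10487 kg m^2.
Thin rod: I_cm = (1/12)ML² = (1/12)(2.3)(0.5)² = 0.047917 kg m^2; centre at d = 0.22 + 0.22 + 0.25 = 0.69 m, so I = I_cm + Md² gives I = 0.047917 + (2.3)(0.69)² = 1.1429 kg m^2.
Thin rod: I_cm = (1/12)ML² = (1/12)(2.3)(0.89)² = 0.15182 kg m^2; centre at d = 0.22 + 0.22 + 0.25 + 0.25 + 0.445 = 1.385 m, so I = I_cm + Md² gives I = 0.15182 + (2.3)(1.385)² = 4.5637 kg m^2.
Total I = 0.10487 + 1.1429 + 4.5637 = 5.8115 kg m^2.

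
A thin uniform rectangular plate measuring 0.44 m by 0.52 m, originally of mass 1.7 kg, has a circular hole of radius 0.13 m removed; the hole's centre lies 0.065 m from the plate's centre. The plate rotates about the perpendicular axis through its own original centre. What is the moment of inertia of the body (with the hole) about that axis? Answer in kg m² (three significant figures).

0.0607

Unpierced body about its centre: I₀ = (1/12)M(a²+b²) = (1/12)(1.7)[(0.44)² + (0.52)²] = 0.065733 kg m².
The removed disk has mass m = M·πr²/(ab) = (1.7)·π(0.13)²/(0.44·0.52) = 0.39448 kg (same uniform areal density).
Its moment of inertia about the rotation axis (parallel-axis theorem): I_hole = (1/2)mr² + md² = (1/2)(0.39448)(0.13)² + (0.39448)(0.065)² = 0.0050001 kg m².
Treating the hole as negative mass, I = I₀ − I_hole = 0.065733 − 0.0050001 = 0.060733 kg m².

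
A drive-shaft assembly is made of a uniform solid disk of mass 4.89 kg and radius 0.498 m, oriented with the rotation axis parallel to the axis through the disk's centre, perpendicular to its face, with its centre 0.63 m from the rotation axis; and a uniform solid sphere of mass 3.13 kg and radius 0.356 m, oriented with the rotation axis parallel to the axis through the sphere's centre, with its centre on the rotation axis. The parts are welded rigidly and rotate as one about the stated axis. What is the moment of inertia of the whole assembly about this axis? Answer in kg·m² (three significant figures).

2.71

Solid disk: I_cm = (1/2)MR² = (1/2)(4.89)(0.498)² = 0.60637 kg·m²; centre at d = 0.63 m, so I = I_cm + Md² gives I = 0.60637 + (4.89)(0.63)² = 2.5472 kg·m².
Solid sphere: I_cm = (2/5)MR² = (2/5)(3.13)(0.356)² = 0.15867 kg·m²; axis through the centre, so I = 0.15867 kg·m².
Total I = 2.5472 + 0.15867 = 2.7059 kg·m².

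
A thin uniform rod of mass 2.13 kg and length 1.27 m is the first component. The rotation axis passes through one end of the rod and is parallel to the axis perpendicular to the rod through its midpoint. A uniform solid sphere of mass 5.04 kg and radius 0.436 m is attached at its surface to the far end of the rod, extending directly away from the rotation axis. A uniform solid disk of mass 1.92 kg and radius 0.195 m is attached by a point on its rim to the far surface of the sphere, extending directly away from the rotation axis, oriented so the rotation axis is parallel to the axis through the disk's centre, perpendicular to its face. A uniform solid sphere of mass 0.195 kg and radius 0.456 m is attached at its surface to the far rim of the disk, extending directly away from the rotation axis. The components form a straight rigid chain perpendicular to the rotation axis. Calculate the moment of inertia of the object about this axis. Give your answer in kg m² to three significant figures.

Thin rod: I_cm = (1/12)ML² = (1/12)(2.13)(1.27)² = 0.28629 kg m²; centre at d = 0.635 m, so the parallel axis theorem gives I = 0.28629 + (2.13)(0.635)² = 1.1452 kg m².
Solid sphere: I_cm = (2/5)MR² = (2/5)(5.04)(0.436)² = 0.38323 kg m²; centre at d = 0.635 + 0.635 + 0.436 = 1.706 m, so the parallel axis theorem gives I = 0.38323 + (5.04)(1.706)² = 15.052 kg m².
Solid disk: I_cm = (1/2)MR² = (1/2)(1.92)(0.195)² = 0.036504 kg m²; centre at d = 0.635 + 0.635 + 0.436 + 0.436 + 0.195 = 2.337 m, so the parallel axis theorem gives I = 0.036504 + (1.92)(2.337)² = 10.523 kg m².
Solid sphere: I_cm = (2/5)MR² = (2/5)(0.195)(0.456)² = 0.016219 kg m²; centre at d = 0.635 + 0.635 + 0.436 + 0.436 + 0.195 + 0.195 + 0.456 = 2.988 m, so the parallel axis theorem gives I = 0.016219 + (0.195)(2.988)² = 1.7572 kg m².
Total I = 1.1452 + 15.052 + 10.523 + 1.7572 = 28.477 kg m².

28.5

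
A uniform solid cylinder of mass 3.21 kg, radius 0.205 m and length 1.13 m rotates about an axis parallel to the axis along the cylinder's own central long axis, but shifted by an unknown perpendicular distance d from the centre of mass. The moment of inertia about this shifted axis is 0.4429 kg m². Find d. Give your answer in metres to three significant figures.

About the centre-of-mass axis, I_cm = (1/2)MR² = (1/2)(3.21)(0.205)² = 0.06745 kg m².
Parallel axis theorem: I = I_cm + Md², so Md² = 0.4429 − 0.06745 = 0.37545 kg m².
d = √(0.37545 / 3.21) = 0.342 m.

0.342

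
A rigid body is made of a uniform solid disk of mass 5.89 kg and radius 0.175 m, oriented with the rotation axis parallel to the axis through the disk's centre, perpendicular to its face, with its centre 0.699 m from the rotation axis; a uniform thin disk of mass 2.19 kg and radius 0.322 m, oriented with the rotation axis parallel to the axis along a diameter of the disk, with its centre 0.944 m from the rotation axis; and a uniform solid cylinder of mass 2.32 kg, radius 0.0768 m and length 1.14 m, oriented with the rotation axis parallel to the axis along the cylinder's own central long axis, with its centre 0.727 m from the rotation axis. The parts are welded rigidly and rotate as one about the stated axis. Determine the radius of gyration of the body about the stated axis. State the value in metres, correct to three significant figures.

0.773

Solid disk: I_cm = (1/2)MR² = (1/2)(5.89)(0.175)² = 0.090191 kg m^2; centre at d = 0.699 m, so I = I_cm + Md² gives I = 0.090191 + (5.89)(0.699)² = 2.9681 kg m^2.
Thin disk: I_cm = (1/4)MR² = (1/4)(2.19)(0.322)² = 0.056767 kg m^2; centre at d = 0.944 m, so I = I_cm + Md² gives I = 0.056767 + (2.19)(0.944)² = 2.0084 kg m^2.
Solid cylinder: I_cm = (1/2)MR² = (1/2)(2.32)(0.0768)² = 0.006842 kg m^2; centre at d = 0.727 m, so I = I_cm + Md² gives I = 0.006842 + (2.32)(0.727)² = 1.233 kg m^2.
Total I = 6.2094 kg m^2; total mass M = 10.4 kg.
k = √(I/M) = √(6.2094/10.4) = 0.7727 m.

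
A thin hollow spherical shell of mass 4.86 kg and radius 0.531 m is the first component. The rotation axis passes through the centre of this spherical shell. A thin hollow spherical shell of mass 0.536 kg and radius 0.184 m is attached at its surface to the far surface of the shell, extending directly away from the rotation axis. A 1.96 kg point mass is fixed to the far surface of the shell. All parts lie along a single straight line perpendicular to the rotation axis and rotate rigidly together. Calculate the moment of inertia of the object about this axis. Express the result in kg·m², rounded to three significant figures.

2.78

Spherical shell: I_cm = (2/3)MR² = (2/3)(4.86)(0.531)² = 0.91355 kg·m²; axis through the centre, so I = 0.91355 kg·m².
Spherical shell: I_cm = (2/3)MR² = (2/3)(0.536)(0.184)² = 0.012098 kg·m²; centre at d = 0.531 + 0.184 = 0.715 m, so I = I_cm + Md² gives I = 0.012098 + (0.536)(0.715)² = 0.28611 kg·m².
Point mass: I_cm = 0; centre at d = 0.531 + 0.184 + 0.184 = 0.899 m, so I = I_cm + Md² gives I = 0 + (1.96)(0.899)² = 1.5841 kg·m².
Total I = 0.91355 + 0.28611 + 1.5841 = 2.7837 kg·m².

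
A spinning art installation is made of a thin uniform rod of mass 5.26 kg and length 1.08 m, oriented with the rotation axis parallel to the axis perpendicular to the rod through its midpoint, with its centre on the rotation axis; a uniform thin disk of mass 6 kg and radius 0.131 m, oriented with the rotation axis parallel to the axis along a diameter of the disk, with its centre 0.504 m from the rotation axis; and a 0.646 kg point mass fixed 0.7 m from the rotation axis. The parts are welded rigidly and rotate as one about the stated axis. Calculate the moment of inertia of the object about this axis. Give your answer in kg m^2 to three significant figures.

2.38

Thin rod: I_cm = (1/12)ML² = (1/12)(5.26)(1.08)² = 0.51127 kg m^2; axis through the centre, so I = 0.51127 kg m^2.
Thin disk: I_cm = (1/4)MR² = (1/4)(6)(0.131)² = 0.025742 kg m^2; centre at d = 0.504 m, so the parallel axis theorem gives I = 0.025742 + (6)(0.504)² = 1.5498 kg m^2.
Point mass: I_cm = 0; centre at d = 0.7 m, so the parallel axis theorem gives I = 0 + (0.646)(0.7)² = 0.31654 kg m^2.
Total I = 0.51127 + 1.5498 + 0.31654 = 2.3776 kg m^2.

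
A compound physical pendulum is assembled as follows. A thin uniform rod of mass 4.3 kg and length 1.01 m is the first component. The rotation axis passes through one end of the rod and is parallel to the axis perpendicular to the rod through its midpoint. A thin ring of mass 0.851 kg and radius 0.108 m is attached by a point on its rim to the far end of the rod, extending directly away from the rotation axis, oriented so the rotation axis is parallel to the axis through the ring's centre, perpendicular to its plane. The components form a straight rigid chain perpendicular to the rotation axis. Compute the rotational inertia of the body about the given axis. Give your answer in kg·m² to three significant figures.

2.54

Thin rod: I_cm = (1/12)ML² = (1/12)(4.3)(1.01)² = 0.36554 kg·m²; centre at d = 0.505 m, so I = I_cm + Md² gives I = 0.36554 + (4.3)(0.505)² = 1.4621 kg·m².
Thin ring: I_cm = MR² = (0.851)(0.108)² = 0.0099261 kg·m²; centre at d = 0.505 + 0.505 + 0.108 = 1.118 m, so I = I_cm + Md² gives I = 0.0099261 + (0.851)(1.118)² = 1.0736 kg·m².
Total I = 1.4621 + 1.0736 = 2.5358 kg·m².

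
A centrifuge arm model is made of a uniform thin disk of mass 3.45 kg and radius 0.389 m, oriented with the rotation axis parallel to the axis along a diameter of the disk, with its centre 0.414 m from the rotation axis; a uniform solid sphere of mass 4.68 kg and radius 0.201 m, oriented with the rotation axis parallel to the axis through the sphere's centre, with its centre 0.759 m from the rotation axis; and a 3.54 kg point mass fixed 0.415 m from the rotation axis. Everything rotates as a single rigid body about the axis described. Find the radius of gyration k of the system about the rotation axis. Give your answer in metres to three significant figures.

0.593

Thin disk: I_cm = (1/4)MR² = (1/4)(3.45)(0.389)² = 0.13051 kg·m²; centre at d = 0.414 m, so I = I_cm + Md² gives I = 0.13051 + (3.45)(0.414)² = 0.72183 kg·m².
Solid sphere: I_cm = (2/5)MR² = (2/5)(4.68)(0.201)² = 0.075631 kg·m²; centre at d = 0.759 m, so I = I_cm + Md² gives I = 0.075631 + (4.68)(0.759)² = 2.7717 kg·m².
Point mass: I_cm = 0; centre at d = 0.415 m, so I = I_cm + Md² gives I = 0 + (3.54)(0.415)² = 0.60968 kg·m².
Total I = 4.1032 kg·m²; total mass M = 11.67 kg.
k = √(I/M) = √(4.1032/11.67) = 0.59296 m.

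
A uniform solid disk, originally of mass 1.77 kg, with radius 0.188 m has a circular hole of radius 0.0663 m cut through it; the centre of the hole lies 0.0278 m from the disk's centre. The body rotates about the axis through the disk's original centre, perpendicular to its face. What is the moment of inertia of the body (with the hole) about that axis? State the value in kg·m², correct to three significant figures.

0.0306

Unpierced body about its centre: I₀ = (1/2)MR² = (1/2)(1.77)(0.188)² = 0.031279 kg·m².
The removed disk has mass m = M·(r/R)² = (1.77)(0.0663/0.188)² = 0.22013 kg (same uniform areal density).
Its moment of inertia about the rotation axis (parallel-axis theorem): I_hole = (1/2)mr² + md² = (1/2)(0.22013)(0.0663)² + (0.22013)(0.0278)² = 0.00065395 kg·m².
Treating the hole as negative mass, I = I₀ − I_hole = 0.031279 − 0.00065395 = 0.030625 kg·m².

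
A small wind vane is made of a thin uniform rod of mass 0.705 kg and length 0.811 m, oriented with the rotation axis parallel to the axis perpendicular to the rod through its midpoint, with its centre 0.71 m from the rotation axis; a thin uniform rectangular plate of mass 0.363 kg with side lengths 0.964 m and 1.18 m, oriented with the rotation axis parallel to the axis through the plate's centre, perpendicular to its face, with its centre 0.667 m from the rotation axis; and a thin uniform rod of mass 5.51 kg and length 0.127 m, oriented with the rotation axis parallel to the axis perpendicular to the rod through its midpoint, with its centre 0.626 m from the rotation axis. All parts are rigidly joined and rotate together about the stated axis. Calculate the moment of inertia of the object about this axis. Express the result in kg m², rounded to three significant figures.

2.79

Thin rod: I_cm = (1/12)ML² = (1/12)(0.705)(0.811)² = 0.038641 kg m²; centre at d = 0.71 m, so the parallel axis theorem gives I = 0.038641 + (0.705)(0.71)² = 0.39403 kg m².
Rectangular plate: I_cm = (1/12)M(a²+b²) = (1/12)(0.363)[(0.964)² + (1.18)²] = 0.070231 kg m²; centre at d = 0.667 m, so the parallel axis theorem gives I = 0.070231 + (0.363)(0.667)² = 0.23173 kg m².
Thin rod: I_cm = (1/12)ML² = (1/12)(5.51)(0.127)² = 0.0074059 kg m²; centre at d = 0.626 m, so the parallel axis theorem gives I = 0.0074059 + (5.51)(0.626)² = 2.1666 kg m².
Total I = 0.39403 + 0.23173 + 2.1666 = 2.7924 kg m².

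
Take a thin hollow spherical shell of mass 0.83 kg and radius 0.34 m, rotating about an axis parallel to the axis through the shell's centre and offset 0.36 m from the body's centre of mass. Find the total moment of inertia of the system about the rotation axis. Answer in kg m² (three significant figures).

0.172

I_cm = (2/3)MR² = (2/3)(0.83)(0.34)² = 0.063965 kg m²; centre at d = 0.36 m, so the parallel axis theorem gives I = 0.063965 + (0.83)(0.36)² = 0.17153 kg m².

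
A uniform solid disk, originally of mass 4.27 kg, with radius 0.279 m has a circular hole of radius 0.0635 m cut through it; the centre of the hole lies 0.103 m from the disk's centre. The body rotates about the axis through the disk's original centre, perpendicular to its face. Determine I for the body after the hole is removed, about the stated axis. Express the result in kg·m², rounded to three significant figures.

0.163

Unpierced body about its centre: I₀ = (1/2)MR² = (1/2)(4.27)(0.279)² = 0.16619 kg·m².
The removed disk has mass m = M·(r/R)² = (4.27)(0.0635/0.279)² = 0.22119 kg (same uniform areal density).
Its moment of inertia about the rotation axis (parallel-axis theorem): I_hole = (1/2)mr² + md² = (1/2)(0.22119)(0.0635)² + (0.22119)(0.103)² = 0.0027926 kg·m².
Treating the hole as negative mass, I = I₀ − I_hole = 0.16619 − 0.0027926 = 0.1634 kg·m².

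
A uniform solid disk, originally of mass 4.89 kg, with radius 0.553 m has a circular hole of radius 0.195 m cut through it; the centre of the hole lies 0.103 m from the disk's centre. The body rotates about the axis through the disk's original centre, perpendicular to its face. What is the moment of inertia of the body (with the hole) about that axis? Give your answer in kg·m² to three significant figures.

Unpierced body about its centre: I₀ = (1/2)MR² = (1/2)(4.89)(0.553)² = 0.7477 kg·m².
The removed disk has mass m = M·(r/R)² = (4.89)(0.195/0.553)² = 0.60803 kg (same uniform areal density).
Its moment of inertia about the rotation axis (parallel-axis theorem): I_hole = (1/2)mr² + md² = (1/2)(0.60803)(0.195)² + (0.60803)(0.103)² = 0.018011 kg·m².
Treating the hole as negative mass, I = I₀ − I_hole = 0.7477 − 0.018011 = 0.72969 kg·m².

0.730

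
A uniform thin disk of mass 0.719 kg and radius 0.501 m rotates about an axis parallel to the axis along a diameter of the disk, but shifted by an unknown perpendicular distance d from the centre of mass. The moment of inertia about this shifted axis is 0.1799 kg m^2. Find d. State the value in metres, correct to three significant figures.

0.433

About the centre-of-mass axis, I_cm = (1/4)MR² = (1/4)(0.719)(0.501)² = 0.045117 kg m^2.
Parallel axis theorem: I = I_cm + Md², so Md² = 0.1799 − 0.045117 = 0.13478 kg m^2.
d = √(0.13478 / 0.719) = 0.43296 m.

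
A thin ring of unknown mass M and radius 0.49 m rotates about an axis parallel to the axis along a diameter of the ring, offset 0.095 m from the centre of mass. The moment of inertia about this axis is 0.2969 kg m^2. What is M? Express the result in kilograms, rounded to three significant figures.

2.30

I = I_cm + Md² = (1/2)MR² + Md² = M·[0.5·(0.49)² + (0.095)²] = M·0.12907.
So M = 0.2969 / 0.12907 = 2.3002 kg.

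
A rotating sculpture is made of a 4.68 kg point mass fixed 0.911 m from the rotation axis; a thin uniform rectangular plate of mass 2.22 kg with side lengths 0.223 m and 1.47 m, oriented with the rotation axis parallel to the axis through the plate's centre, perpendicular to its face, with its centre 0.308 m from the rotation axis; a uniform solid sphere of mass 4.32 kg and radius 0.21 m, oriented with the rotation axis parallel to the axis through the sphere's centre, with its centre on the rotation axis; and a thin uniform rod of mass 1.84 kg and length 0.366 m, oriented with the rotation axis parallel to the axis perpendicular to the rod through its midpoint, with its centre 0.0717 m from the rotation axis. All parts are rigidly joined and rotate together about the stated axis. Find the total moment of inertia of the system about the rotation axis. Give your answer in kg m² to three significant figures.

4.61

Point mass: I_cm = 0; centre at d = 0.911 m, so I = I_cm + Md² gives I = 0 + (4.68)(0.911)² = 3.884 kg m².
Rectangular plate: I_cm = (1/12)M(a²+b²) = (1/12)(2.22)[(0.223)² + (1.47)²] = 0.40897 kg m²; centre at d = 0.308 m, so I = I_cm + Md² gives I = 0.40897 + (2.22)(0.308)² = 0.61956 kg m².
Solid sphere: I_cm = (2/5)MR² = (2/5)(4.32)(0.21)² = 0.076205 kg m²; axis through the centre, so I = 0.076205 kg m².
Thin rod: I_cm = (1/12)ML² = (1/12)(1.84)(0.366)² = 0.02054 kg m²; centre at d = 0.0717 m, so I = I_cm + Md² gives I = 0.02054 + (1.84)(0.0717)² = 0.029999 kg m².
Total I = 3.884 + 0.61956 + 0.076205 + 0.029999 = 4.6098 kg m².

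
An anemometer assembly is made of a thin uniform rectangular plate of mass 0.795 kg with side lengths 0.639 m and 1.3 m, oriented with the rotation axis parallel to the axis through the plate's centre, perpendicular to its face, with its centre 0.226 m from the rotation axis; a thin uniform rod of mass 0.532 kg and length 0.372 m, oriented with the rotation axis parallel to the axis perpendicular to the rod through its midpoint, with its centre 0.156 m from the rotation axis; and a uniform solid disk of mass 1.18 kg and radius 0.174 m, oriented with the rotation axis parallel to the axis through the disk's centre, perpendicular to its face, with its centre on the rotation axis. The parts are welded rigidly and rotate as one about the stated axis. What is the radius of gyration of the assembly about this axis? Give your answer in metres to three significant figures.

Rectangular plate: I_cm = (1/12)M(a²+b²) = (1/12)(0.795)[(0.639)² + (1.3)²] = 0.13901 kg m²; centre at d = 0.226 m, so the parallel axis theorem gives I = 0.13901 + (0.795)(0.226)² = 0.17962 kg m².
Thin rod: I_cm = (1/12)ML² = (1/12)(0.532)(0.372)² = 0.006135 kg m²; centre at d = 0.156 m, so the parallel axis theorem gives I = 0.006135 + (0.532)(0.156)² = 0.019082 kg m².
Solid disk: I_cm = (1/2)MR² = (1/2)(1.18)(0.174)² = 0.017863 kg m²; axis through the centre, so I = 0.017863 kg m².
Total I = 0.21656 kg m²; total mass M = 2.507 kg.
k = √(I/M) = √(0.21656/2.507) = 0.29391 m.

0.294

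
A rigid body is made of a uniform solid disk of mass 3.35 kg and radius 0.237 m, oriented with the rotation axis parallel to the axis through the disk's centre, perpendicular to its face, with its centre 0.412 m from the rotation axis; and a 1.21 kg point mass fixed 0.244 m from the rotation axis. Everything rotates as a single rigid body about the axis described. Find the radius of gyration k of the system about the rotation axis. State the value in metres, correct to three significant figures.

Solid disk: I_cm = (1/2)MR² = (1/2)(3.35)(0.237)² = 0.094083 kg m^2; centre at d = 0.412 m, so I = I_cm + Md² gives I = 0.094083 + (3.35)(0.412)² = 0.66273 kg m^2.
Point mass: I_cm = 0; centre at d = 0.244 m, so I = I_cm + Md² gives I = 0 + (1.21)(0.244)² = 0.072039 kg m^2.
Total I = 0.73476 kg m^2; total mass M = 4.56 kg.
k = √(I/M) = √(0.73476/4.56) = 0.40141 m.

0.401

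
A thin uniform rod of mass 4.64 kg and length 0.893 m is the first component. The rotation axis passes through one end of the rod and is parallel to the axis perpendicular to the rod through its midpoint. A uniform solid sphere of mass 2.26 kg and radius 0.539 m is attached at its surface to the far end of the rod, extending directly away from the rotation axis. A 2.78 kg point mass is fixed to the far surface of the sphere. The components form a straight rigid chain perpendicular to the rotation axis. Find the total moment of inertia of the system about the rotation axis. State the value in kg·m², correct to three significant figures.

16.9

Thin rod: I_cm = (1/12)ML² = (1/12)(4.64)(0.893)² = 0.30835 kg·m²; centre at d = 0.4465 m, so I = I_cm + Md² gives I = 0.30835 + (4.64)(0.4465)² = 1.2334 kg·m².
Solid sphere: I_cm = (2/5)MR² = (2/5)(2.26)(0.539)² = 0.26263 kg·m²; centre at d = 0.4465 + 0.4465 + 0.539 = 1.432 m, so I = I_cm + Md² gives I = 0.26263 + (2.26)(1.432)² = 4.897 kg·m².
Point mass: I_cm = 0; centre at d = 0.4465 + 0.4465 + 0.539 + 0.539 = 1.971 m, so I = I_cm + Md² gives I = 0 + (2.78)(1.971)² = 10.8 kg·m².
Total I = 1.2334 + 4.897 + 10.8 = 16.93 kg·m².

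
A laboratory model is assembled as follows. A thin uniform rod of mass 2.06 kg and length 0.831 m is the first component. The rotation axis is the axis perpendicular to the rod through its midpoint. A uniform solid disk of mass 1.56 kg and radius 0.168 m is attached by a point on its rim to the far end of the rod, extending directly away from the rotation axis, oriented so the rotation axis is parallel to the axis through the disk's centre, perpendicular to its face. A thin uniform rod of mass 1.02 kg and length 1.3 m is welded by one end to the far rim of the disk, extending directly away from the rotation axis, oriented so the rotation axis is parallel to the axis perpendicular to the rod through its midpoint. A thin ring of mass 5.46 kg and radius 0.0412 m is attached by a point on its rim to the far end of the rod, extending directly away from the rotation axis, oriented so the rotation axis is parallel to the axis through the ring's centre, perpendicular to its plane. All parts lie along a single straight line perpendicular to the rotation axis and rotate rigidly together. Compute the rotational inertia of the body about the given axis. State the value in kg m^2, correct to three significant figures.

Thin rod: I_cm = (1/12)ML² = (1/12)(2.06)(0.831)² = 0.11855 kg m^2; axis through the centre, so I = 0.11855 kg m^2.
Solid disk: I_cm = (1/2)MR² = (1/2)(1.56)(0.168)² = 0.022015 kg m^2; centre at d = 0.4155 + 0.168 = 0.5835 m, so the parallel axis theorem gives I = 0.022015 + (1.56)(0.5835)² = 0.55315 kg m^2.
Thin rod: I_cm = (1/12)ML² = (1/12)(1.02)(1.3)² = 0.14365 kg m^2; centre at d = 0.4155 + 0.168 + 0.168 + 0.65 = 1.4015 m, so the parallel axis theorem gives I = 0.14365 + (1.02)(1.4015)² = 2.1471 kg m^2.
Thin ring: I_cm = MR² = (5.46)(0.0412)² = 0.009268 kg m^2; centre at d = 0.4155 + 0.168 + 0.168 + 0.65 + 0.65 + 0.0412 = 2.0927 m, so the parallel axis theorem gives I = 0.009268 + (5.46)(2.0927)² = 23.921 kg m^2.
Total I = 0.11855 + 0.55315 + 2.1471 + 23.921 = 26.74 kg m^2.

26.7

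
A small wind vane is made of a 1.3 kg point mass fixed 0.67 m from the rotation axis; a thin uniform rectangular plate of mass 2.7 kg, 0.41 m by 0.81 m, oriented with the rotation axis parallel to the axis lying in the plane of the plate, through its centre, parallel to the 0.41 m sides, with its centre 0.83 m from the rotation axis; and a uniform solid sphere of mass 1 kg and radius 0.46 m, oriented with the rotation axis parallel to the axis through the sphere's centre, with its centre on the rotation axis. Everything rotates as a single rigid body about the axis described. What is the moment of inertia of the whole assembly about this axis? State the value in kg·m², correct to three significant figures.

Point mass: I_cm = 0; centre at d = 0.67 m, so the parallel axis theorem gives I = 0 + (1.3)(0.67)² = 0.58357 kg·m².
Rectangular plate: I_cm = (1/12)Mb² = (1/12)(2.7)(0.81)² = 0.14762 kg·m²; centre at d = 0.83 m, so the parallel axis theorem gives I = 0.14762 + (2.7)(0.83)² = 2.0077 kg·m².
Solid sphere: I_cm = (2/5)MR² = (2/5)(1)(0.46)² = 0.08464 kg·m²; axis through the centre, so I = 0.08464 kg·m².
Total I = 0.58357 + 2.0077 + 0.08464 = 2.6759 kg·m².

2.68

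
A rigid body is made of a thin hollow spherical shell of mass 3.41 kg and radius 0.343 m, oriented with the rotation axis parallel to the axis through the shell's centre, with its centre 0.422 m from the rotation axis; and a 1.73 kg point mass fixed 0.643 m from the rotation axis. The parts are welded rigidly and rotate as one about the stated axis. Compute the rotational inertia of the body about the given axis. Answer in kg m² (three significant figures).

Spherical shell: I_cm = (2/3)MR² = (2/3)(3.41)(0.343)² = 0.26746 kg m²; centre at d = 0.422 m, so the parallel axis theorem gives I = 0.26746 + (3.41)(0.422)² = 0.87472 kg m².
Point mass: I_cm = 0; centre at d = 0.643 m, so the parallel axis theorem gives I = 0 + (1.73)(0.643)² = 0.71527 kg m².
Total I = 0.87472 + 0.71527 = 1.59 kg m².

1.59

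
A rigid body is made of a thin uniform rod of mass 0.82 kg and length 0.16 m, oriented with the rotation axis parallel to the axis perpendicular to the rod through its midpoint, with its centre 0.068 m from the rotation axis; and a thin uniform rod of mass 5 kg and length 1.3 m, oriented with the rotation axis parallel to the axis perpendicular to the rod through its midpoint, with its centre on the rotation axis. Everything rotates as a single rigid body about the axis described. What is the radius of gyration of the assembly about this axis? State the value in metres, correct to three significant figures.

Thin rod: I_cm = (1/12)ML² = (1/12)(0.82)(0.16)² = 0.0017493 kg m²; centre at d = 0.068 m, so I = I_cm + Md² gives I = 0.0017493 + (0.82)(0.068)² = 0.005541 kg m².
Thin rod: I_cm = (1/12)ML² = (1/12)(5)(1.3)² = 0.70417 kg m²; axis through the centre, so I = 0.70417 kg m².
Total I = 0.70971 kg m²; total mass M = 5.82 kg.
k = √(I/M) = √(0.70971/5.82) = 0.3492 m.

0.349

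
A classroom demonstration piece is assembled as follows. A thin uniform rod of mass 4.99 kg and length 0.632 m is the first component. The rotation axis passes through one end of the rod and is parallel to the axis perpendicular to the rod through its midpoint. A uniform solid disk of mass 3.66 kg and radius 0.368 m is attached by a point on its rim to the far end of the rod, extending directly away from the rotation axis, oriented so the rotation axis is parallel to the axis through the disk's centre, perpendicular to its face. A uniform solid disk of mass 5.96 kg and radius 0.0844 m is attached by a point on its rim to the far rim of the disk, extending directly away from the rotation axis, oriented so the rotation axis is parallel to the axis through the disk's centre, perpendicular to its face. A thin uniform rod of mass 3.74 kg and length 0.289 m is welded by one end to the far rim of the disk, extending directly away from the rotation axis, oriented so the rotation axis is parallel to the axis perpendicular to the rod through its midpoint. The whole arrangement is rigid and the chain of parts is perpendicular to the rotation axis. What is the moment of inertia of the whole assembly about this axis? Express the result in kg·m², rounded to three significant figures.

Thin rod: I_cm = (1/12)ML² = (1/12)(4.99)(0.632)² = 0.16609 kg·m²; centre at d = 0.316 m, so I = I_cm + Md² gives I = 0.16609 + (4.99)(0.316)² = 0.66438 kg·m².
Solid disk: I_cm = (1/2)MR² = (1/2)(3.66)(0.368)² = 0.24783 kg·m²; centre at d = 0.316 + 0.316 + 0.368 = 1 m, so I = I_cm + Md² gives I = 0.24783 + (3.66)(1)² = 3.9078 kg·m².
Solid disk: I_cm = (1/2)MR² = (1/2)(5.96)(0.0844)² = 0.021228 kg·m²; centre at d = 0.316 + 0.316 + 0.368 + 0.368 + 0.0844 = 1.4524 m, so I = I_cm + Md² gives I = 0.021228 + (5.96)(1.4524)² = 12.594 kg·m².
Thin rod: I_cm = (1/12)ML² = (1/12)(3.74)(0.289)² = 0.026031 kg·m²; centre at d = 0.316 + 0.316 + 0.368 + 0.368 + 0.0844 + 0.0844 + 0.1445 = 1.6813 m, so I = I_cm + Md² gives I = 0.026031 + (3.74)(1.6813)² = 10.598 kg·m².
Total I = 0.66438 + 3.9078 + 12.594 + 10.598 = 27.764 kg·m².

27.8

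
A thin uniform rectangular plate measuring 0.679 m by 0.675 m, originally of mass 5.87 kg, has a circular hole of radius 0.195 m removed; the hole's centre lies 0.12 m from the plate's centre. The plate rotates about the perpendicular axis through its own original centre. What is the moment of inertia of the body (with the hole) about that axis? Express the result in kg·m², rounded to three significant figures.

0.397

Unpierced body about its centre: I₀ = (1/12)M(a²+b²) = (1/12)(5.87)[(0.679)² + (0.675)²] = 0.4484 kg·m².
The removed disk has mass m = M·πr²/(ab) = (5.87)·π(0.195)²/(0.679·0.675) = 1.53 kg (same uniform areal density).
Its moment of inertia about the rotation axis (parallel-axis theorem): I_hole = (1/2)mr² + md² = (1/2)(1.53)(0.195)² + (1.53)(0.12)² = 0.05112 kg·m².
Treating the hole as negative mass, I = I₀ − I_hole = 0.4484 − 0.05112 = 0.39728 kg·m².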